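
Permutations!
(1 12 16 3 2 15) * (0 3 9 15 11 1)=(0 3 2 11 1 12 16 9 15)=[3, 12, 11, 2, 4, 5, 6, 7, 8, 15, 10, 1, 16, 13, 14, 0, 9]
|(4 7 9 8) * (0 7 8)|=6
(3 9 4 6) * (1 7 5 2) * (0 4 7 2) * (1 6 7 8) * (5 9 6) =(0 4 7 9 8 1 2 5)(3 6) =[4, 2, 5, 6, 7, 0, 3, 9, 1, 8]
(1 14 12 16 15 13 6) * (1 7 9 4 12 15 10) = [0, 14, 2, 3, 12, 5, 7, 9, 8, 4, 1, 11, 16, 6, 15, 13, 10] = (1 14 15 13 6 7 9 4 12 16 10)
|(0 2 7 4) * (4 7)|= 3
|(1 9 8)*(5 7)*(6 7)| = |(1 9 8)(5 6 7)| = 3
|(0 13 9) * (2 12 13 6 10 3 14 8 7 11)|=12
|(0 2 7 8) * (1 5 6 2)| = |(0 1 5 6 2 7 8)| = 7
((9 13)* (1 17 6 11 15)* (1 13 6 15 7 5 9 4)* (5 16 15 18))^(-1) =(1 4 13 15 16 7 11 6 9 5 18 17)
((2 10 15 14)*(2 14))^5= (2 15 10)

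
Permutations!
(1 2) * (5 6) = (1 2)(5 6) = [0, 2, 1, 3, 4, 6, 5]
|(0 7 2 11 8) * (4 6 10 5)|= |(0 7 2 11 8)(4 6 10 5)|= 20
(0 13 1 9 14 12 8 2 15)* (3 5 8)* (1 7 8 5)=[13, 9, 15, 1, 4, 5, 6, 8, 2, 14, 10, 11, 3, 7, 12, 0]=(0 13 7 8 2 15)(1 9 14 12 3)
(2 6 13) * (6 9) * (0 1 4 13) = (0 1 4 13 2 9 6) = [1, 4, 9, 3, 13, 5, 0, 7, 8, 6, 10, 11, 12, 2]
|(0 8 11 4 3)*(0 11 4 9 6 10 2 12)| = 10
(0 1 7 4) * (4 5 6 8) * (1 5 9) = [5, 7, 2, 3, 0, 6, 8, 9, 4, 1] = (0 5 6 8 4)(1 7 9)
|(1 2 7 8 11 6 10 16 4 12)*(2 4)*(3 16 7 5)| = |(1 4 12)(2 5 3 16)(6 10 7 8 11)| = 60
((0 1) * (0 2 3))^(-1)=(0 3 2 1)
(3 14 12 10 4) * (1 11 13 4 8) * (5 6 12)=(1 11 13 4 3 14 5 6 12 10 8)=[0, 11, 2, 14, 3, 6, 12, 7, 1, 9, 8, 13, 10, 4, 5]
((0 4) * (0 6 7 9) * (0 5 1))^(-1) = ((0 4 6 7 9 5 1))^(-1) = (0 1 5 9 7 6 4)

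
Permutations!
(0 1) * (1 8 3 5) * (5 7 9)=[8, 0, 2, 7, 4, 1, 6, 9, 3, 5]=(0 8 3 7 9 5 1)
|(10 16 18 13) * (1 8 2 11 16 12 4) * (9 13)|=|(1 8 2 11 16 18 9 13 10 12 4)|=11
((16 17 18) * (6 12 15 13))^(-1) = ((6 12 15 13)(16 17 18))^(-1) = (6 13 15 12)(16 18 17)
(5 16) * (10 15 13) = (5 16)(10 15 13) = [0, 1, 2, 3, 4, 16, 6, 7, 8, 9, 15, 11, 12, 10, 14, 13, 5]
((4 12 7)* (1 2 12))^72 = ((1 2 12 7 4))^72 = (1 12 4 2 7)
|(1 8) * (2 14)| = 2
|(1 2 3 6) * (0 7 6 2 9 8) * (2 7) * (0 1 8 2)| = |(1 9 2 3 7 6 8)| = 7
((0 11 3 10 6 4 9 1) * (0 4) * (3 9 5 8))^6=(0 8 9 10 4)(1 6 5 11 3)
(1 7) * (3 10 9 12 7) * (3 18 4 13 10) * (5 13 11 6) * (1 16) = [0, 18, 2, 3, 11, 13, 5, 16, 8, 12, 9, 6, 7, 10, 14, 15, 1, 17, 4] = (1 18 4 11 6 5 13 10 9 12 7 16)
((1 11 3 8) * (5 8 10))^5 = (1 8 5 10 3 11)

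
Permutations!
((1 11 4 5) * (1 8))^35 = ((1 11 4 5 8))^35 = (11)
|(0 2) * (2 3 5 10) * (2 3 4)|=|(0 4 2)(3 5 10)|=3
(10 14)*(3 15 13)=(3 15 13)(10 14)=[0, 1, 2, 15, 4, 5, 6, 7, 8, 9, 14, 11, 12, 3, 10, 13]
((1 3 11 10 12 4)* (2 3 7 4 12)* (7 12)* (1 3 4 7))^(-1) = ((1 12)(2 4 3 11 10))^(-1) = (1 12)(2 10 11 3 4)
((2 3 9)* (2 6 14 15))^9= (2 6)(3 14)(9 15)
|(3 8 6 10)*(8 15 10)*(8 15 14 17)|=7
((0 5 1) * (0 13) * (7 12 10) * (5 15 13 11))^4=(0 15 13)(1 11 5)(7 12 10)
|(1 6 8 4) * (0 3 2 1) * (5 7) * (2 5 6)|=14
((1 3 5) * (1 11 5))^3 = ((1 3)(5 11))^3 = (1 3)(5 11)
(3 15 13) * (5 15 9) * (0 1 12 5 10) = (0 1 12 5 15 13 3 9 10) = [1, 12, 2, 9, 4, 15, 6, 7, 8, 10, 0, 11, 5, 3, 14, 13]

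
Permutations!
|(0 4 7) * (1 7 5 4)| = 6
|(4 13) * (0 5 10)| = 6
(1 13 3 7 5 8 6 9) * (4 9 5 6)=(1 13 3 7 6 5 8 4 9)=[0, 13, 2, 7, 9, 8, 5, 6, 4, 1, 10, 11, 12, 3]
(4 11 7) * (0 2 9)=(0 2 9)(4 11 7)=[2, 1, 9, 3, 11, 5, 6, 4, 8, 0, 10, 7]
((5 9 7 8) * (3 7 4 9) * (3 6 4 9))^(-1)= ((9)(3 7 8 5 6 4))^(-1)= (9)(3 4 6 5 8 7)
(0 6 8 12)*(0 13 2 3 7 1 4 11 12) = (0 6 8)(1 4 11 12 13 2 3 7) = [6, 4, 3, 7, 11, 5, 8, 1, 0, 9, 10, 12, 13, 2]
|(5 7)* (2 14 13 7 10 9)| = |(2 14 13 7 5 10 9)| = 7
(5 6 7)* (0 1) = [1, 0, 2, 3, 4, 6, 7, 5] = (0 1)(5 6 7)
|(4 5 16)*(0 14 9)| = 3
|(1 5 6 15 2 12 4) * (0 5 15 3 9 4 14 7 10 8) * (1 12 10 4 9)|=36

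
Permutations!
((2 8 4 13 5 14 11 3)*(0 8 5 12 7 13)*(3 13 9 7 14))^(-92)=((0 8 4)(2 5 3)(7 9)(11 13 12 14))^(-92)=(14)(0 8 4)(2 5 3)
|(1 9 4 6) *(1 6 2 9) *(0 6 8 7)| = 12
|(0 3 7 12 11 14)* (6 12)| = |(0 3 7 6 12 11 14)| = 7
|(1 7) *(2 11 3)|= 6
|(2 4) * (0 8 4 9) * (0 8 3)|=4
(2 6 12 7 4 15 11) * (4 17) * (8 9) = (2 6 12 7 17 4 15 11)(8 9) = [0, 1, 6, 3, 15, 5, 12, 17, 9, 8, 10, 2, 7, 13, 14, 11, 16, 4]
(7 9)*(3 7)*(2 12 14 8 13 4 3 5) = (2 12 14 8 13 4 3 7 9 5) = [0, 1, 12, 7, 3, 2, 6, 9, 13, 5, 10, 11, 14, 4, 8]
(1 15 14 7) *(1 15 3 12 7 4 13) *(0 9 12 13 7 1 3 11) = (0 9 12 1 11)(3 13)(4 7 15 14) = [9, 11, 2, 13, 7, 5, 6, 15, 8, 12, 10, 0, 1, 3, 4, 14]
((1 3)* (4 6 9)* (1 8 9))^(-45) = ((1 3 8 9 4 6))^(-45) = (1 9)(3 4)(6 8)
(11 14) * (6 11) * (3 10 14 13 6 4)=(3 10 14 4)(6 11 13)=[0, 1, 2, 10, 3, 5, 11, 7, 8, 9, 14, 13, 12, 6, 4]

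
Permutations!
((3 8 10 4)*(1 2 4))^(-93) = (1 3)(2 8)(4 10)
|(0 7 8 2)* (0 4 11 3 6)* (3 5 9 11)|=|(0 7 8 2 4 3 6)(5 9 11)|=21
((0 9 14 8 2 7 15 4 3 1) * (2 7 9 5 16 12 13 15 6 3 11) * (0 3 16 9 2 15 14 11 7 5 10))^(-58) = (4 6 12 14 5 11)(7 16 13 8 9 15)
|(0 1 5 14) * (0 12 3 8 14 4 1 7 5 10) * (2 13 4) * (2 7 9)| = 28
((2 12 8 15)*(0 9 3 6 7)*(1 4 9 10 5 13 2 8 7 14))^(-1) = ((0 10 5 13 2 12 7)(1 4 9 3 6 14)(8 15))^(-1) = (0 7 12 2 13 5 10)(1 14 6 3 9 4)(8 15)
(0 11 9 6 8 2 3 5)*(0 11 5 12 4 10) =(0 5 11 9 6 8 2 3 12 4 10) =[5, 1, 3, 12, 10, 11, 8, 7, 2, 6, 0, 9, 4]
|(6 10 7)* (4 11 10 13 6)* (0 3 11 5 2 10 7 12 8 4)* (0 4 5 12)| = |(0 3 11 7 4 12 8 5 2 10)(6 13)| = 10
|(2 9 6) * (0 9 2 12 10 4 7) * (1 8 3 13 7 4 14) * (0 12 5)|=|(0 9 6 5)(1 8 3 13 7 12 10 14)|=8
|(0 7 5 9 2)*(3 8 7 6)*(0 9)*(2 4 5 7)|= |(0 6 3 8 2 9 4 5)|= 8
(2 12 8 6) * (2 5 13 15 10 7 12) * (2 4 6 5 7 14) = (2 4 6 7 12 8 5 13 15 10 14) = [0, 1, 4, 3, 6, 13, 7, 12, 5, 9, 14, 11, 8, 15, 2, 10]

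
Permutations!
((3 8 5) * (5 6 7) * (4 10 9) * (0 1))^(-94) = ((0 1)(3 8 6 7 5)(4 10 9))^(-94) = (3 8 6 7 5)(4 9 10)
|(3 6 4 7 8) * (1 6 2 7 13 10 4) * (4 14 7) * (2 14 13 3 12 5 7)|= |(1 6)(2 4 3 14)(5 7 8 12)(10 13)|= 4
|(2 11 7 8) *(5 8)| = 5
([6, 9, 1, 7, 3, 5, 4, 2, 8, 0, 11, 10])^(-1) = [9, 2, 7, 4, 6, 5, 0, 3, 8, 1, 11, 10]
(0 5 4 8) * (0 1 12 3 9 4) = (0 5)(1 12 3 9 4 8) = [5, 12, 2, 9, 8, 0, 6, 7, 1, 4, 10, 11, 3]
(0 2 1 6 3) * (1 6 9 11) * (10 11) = (0 2 6 3)(1 9 10 11) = [2, 9, 6, 0, 4, 5, 3, 7, 8, 10, 11, 1]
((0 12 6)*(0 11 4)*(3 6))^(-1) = ((0 12 3 6 11 4))^(-1) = (0 4 11 6 3 12)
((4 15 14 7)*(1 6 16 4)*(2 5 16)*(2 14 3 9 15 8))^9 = ((1 6 14 7)(2 5 16 4 8)(3 9 15))^9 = (1 6 14 7)(2 8 4 16 5)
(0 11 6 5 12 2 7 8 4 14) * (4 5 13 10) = [11, 1, 7, 3, 14, 12, 13, 8, 5, 9, 4, 6, 2, 10, 0] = (0 11 6 13 10 4 14)(2 7 8 5 12)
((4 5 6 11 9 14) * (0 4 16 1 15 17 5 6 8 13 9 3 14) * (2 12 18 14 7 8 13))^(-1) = ((0 4 6 11 3 7 8 2 12 18 14 16 1 15 17 5 13 9))^(-1) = (0 9 13 5 17 15 1 16 14 18 12 2 8 7 3 11 6 4)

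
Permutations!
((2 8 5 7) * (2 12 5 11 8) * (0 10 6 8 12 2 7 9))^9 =((0 10 6 8 11 12 5 9)(2 7))^9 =(0 10 6 8 11 12 5 9)(2 7)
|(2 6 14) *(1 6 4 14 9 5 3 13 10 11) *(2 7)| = |(1 6 9 5 3 13 10 11)(2 4 14 7)| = 8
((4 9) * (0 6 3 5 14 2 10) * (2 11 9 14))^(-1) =((0 6 3 5 2 10)(4 14 11 9))^(-1) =(0 10 2 5 3 6)(4 9 11 14)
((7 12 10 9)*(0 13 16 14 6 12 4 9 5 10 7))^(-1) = (0 9 4 7 12 6 14 16 13)(5 10)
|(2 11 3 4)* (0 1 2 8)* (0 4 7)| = 6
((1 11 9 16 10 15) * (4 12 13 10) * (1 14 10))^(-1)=((1 11 9 16 4 12 13)(10 15 14))^(-1)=(1 13 12 4 16 9 11)(10 14 15)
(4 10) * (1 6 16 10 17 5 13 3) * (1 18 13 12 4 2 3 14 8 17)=(1 6 16 10 2 3 18 13 14 8 17 5 12 4)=[0, 6, 3, 18, 1, 12, 16, 7, 17, 9, 2, 11, 4, 14, 8, 15, 10, 5, 13]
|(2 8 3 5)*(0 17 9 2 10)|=8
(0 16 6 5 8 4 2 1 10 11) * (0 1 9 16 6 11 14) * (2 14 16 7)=[6, 10, 9, 3, 14, 8, 5, 2, 4, 7, 16, 1, 12, 13, 0, 15, 11]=(0 6 5 8 4 14)(1 10 16 11)(2 9 7)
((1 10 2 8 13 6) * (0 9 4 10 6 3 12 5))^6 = (0 13 4 12 2)(3 10 5 8 9)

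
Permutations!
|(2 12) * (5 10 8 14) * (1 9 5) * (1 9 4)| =10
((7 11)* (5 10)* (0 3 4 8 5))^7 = ((0 3 4 8 5 10)(7 11))^7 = (0 3 4 8 5 10)(7 11)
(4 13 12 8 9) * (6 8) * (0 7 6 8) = [7, 1, 2, 3, 13, 5, 0, 6, 9, 4, 10, 11, 8, 12] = (0 7 6)(4 13 12 8 9)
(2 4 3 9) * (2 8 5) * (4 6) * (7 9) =(2 6 4 3 7 9 8 5) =[0, 1, 6, 7, 3, 2, 4, 9, 5, 8]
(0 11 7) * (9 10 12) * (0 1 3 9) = [11, 3, 2, 9, 4, 5, 6, 1, 8, 10, 12, 7, 0] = (0 11 7 1 3 9 10 12)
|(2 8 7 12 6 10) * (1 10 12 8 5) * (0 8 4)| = |(0 8 7 4)(1 10 2 5)(6 12)| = 4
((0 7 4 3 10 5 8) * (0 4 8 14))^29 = (0 10 8 14 3 7 5 4)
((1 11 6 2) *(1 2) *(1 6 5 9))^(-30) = ((1 11 5 9))^(-30) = (1 5)(9 11)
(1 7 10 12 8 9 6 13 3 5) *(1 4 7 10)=(1 10 12 8 9 6 13 3 5 4 7)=[0, 10, 2, 5, 7, 4, 13, 1, 9, 6, 12, 11, 8, 3]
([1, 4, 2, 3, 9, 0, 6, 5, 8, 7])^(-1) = [5, 0, 2, 3, 1, 7, 6, 9, 8, 4]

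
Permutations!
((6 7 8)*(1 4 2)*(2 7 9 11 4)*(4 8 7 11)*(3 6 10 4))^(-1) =(1 2)(3 9 6)(4 10 8 11)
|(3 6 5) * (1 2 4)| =|(1 2 4)(3 6 5)| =3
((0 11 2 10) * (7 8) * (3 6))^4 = ((0 11 2 10)(3 6)(7 8))^4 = (11)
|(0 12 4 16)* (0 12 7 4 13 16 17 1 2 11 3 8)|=|(0 7 4 17 1 2 11 3 8)(12 13 16)|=9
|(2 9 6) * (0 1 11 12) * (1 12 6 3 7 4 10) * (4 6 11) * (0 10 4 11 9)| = |(0 12 10 1 11 9 3 7 6 2)| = 10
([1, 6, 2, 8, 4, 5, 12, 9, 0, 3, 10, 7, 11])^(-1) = [8, 0, 2, 9, 4, 5, 1, 11, 3, 7, 10, 12, 6]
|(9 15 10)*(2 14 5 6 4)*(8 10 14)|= |(2 8 10 9 15 14 5 6 4)|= 9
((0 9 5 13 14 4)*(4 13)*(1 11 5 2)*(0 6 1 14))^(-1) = (0 13 14 2 9)(1 6 4 5 11)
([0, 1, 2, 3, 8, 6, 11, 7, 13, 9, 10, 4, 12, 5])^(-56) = (4 6 13)(5 8 11)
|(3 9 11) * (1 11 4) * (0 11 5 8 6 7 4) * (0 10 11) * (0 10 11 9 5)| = |(0 10 9 11 3 5 8 6 7 4 1)| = 11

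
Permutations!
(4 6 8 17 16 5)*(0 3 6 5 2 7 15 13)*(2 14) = (0 3 6 8 17 16 14 2 7 15 13)(4 5) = [3, 1, 7, 6, 5, 4, 8, 15, 17, 9, 10, 11, 12, 0, 2, 13, 14, 16]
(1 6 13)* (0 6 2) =(0 6 13 1 2) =[6, 2, 0, 3, 4, 5, 13, 7, 8, 9, 10, 11, 12, 1]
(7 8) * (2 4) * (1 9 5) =(1 9 5)(2 4)(7 8) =[0, 9, 4, 3, 2, 1, 6, 8, 7, 5]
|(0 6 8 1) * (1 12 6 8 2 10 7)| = 8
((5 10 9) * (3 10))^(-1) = (3 5 9 10)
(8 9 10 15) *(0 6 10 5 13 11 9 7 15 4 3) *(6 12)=(0 12 6 10 4 3)(5 13 11 9)(7 15 8)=[12, 1, 2, 0, 3, 13, 10, 15, 7, 5, 4, 9, 6, 11, 14, 8]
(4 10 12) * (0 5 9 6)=(0 5 9 6)(4 10 12)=[5, 1, 2, 3, 10, 9, 0, 7, 8, 6, 12, 11, 4]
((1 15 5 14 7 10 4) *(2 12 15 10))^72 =((1 10 4)(2 12 15 5 14 7))^72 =(15)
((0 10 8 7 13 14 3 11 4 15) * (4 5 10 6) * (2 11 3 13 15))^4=(0 11 7 4 10)(2 8 6 5 15)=((0 6 4 2 11 5 10 8 7 15)(13 14))^4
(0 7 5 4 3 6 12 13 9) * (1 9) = [7, 9, 2, 6, 3, 4, 12, 5, 8, 0, 10, 11, 13, 1] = (0 7 5 4 3 6 12 13 1 9)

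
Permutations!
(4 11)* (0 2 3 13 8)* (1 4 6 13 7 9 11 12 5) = [2, 4, 3, 7, 12, 1, 13, 9, 0, 11, 10, 6, 5, 8] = (0 2 3 7 9 11 6 13 8)(1 4 12 5)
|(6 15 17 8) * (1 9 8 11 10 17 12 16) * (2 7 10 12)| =12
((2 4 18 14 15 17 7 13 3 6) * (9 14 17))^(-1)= (2 6 3 13 7 17 18 4)(9 15 14)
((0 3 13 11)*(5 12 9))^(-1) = (0 11 13 3)(5 9 12)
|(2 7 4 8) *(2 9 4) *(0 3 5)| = |(0 3 5)(2 7)(4 8 9)| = 6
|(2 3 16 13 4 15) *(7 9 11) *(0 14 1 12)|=12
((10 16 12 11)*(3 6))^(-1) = ((3 6)(10 16 12 11))^(-1) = (3 6)(10 11 12 16)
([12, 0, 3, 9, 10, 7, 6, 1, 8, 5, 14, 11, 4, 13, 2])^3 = (0 10 3 7 12 14 9 1 4 2 5)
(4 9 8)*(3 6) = [0, 1, 2, 6, 9, 5, 3, 7, 4, 8] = (3 6)(4 9 8)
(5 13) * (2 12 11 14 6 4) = (2 12 11 14 6 4)(5 13) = [0, 1, 12, 3, 2, 13, 4, 7, 8, 9, 10, 14, 11, 5, 6]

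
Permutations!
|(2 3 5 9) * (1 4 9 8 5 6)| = 6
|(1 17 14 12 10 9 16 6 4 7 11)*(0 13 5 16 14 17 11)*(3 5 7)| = 60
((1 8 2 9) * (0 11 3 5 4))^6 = ((0 11 3 5 4)(1 8 2 9))^6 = (0 11 3 5 4)(1 2)(8 9)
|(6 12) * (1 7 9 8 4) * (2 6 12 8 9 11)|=7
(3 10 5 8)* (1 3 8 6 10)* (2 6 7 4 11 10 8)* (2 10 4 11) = (1 3)(2 6 8 10 5 7 11 4) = [0, 3, 6, 1, 2, 7, 8, 11, 10, 9, 5, 4]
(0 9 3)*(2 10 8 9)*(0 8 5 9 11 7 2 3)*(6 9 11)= (0 3 8 6 9)(2 10 5 11 7)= [3, 1, 10, 8, 4, 11, 9, 2, 6, 0, 5, 7]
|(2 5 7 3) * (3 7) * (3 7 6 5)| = 6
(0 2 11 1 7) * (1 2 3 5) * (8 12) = (0 3 5 1 7)(2 11)(8 12) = [3, 7, 11, 5, 4, 1, 6, 0, 12, 9, 10, 2, 8]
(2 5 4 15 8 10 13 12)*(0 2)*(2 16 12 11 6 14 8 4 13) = [16, 1, 5, 3, 15, 13, 14, 7, 10, 9, 2, 6, 0, 11, 8, 4, 12] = (0 16 12)(2 5 13 11 6 14 8 10)(4 15)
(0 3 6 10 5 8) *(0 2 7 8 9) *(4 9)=(0 3 6 10 5 4 9)(2 7 8)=[3, 1, 7, 6, 9, 4, 10, 8, 2, 0, 5]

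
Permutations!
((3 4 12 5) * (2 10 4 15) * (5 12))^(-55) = ((2 10 4 5 3 15))^(-55) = (2 15 3 5 4 10)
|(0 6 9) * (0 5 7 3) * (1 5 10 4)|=9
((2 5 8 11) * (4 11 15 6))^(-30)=(2 4 15 5 11 6 8)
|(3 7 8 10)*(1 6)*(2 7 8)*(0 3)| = |(0 3 8 10)(1 6)(2 7)| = 4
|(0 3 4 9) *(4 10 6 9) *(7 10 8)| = 7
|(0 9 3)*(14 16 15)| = |(0 9 3)(14 16 15)| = 3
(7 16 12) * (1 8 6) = (1 8 6)(7 16 12) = [0, 8, 2, 3, 4, 5, 1, 16, 6, 9, 10, 11, 7, 13, 14, 15, 12]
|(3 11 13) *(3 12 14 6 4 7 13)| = |(3 11)(4 7 13 12 14 6)| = 6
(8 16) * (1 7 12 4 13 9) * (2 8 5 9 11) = (1 7 12 4 13 11 2 8 16 5 9) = [0, 7, 8, 3, 13, 9, 6, 12, 16, 1, 10, 2, 4, 11, 14, 15, 5]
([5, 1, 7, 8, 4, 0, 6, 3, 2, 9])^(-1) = [5, 1, 8, 7, 4, 0, 6, 2, 3, 9]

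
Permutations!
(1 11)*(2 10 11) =[0, 2, 10, 3, 4, 5, 6, 7, 8, 9, 11, 1] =(1 2 10 11)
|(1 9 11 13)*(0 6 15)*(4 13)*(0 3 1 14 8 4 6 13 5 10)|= |(0 13 14 8 4 5 10)(1 9 11 6 15 3)|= 42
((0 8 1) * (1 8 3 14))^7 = ((0 3 14 1))^7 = (0 1 14 3)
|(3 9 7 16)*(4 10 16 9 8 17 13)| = 14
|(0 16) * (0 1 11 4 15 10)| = |(0 16 1 11 4 15 10)| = 7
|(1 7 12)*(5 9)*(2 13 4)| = |(1 7 12)(2 13 4)(5 9)| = 6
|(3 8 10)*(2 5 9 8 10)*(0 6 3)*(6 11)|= |(0 11 6 3 10)(2 5 9 8)|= 20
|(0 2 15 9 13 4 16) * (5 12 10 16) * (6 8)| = |(0 2 15 9 13 4 5 12 10 16)(6 8)| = 10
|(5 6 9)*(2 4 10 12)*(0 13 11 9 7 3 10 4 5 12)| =11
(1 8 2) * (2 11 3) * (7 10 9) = (1 8 11 3 2)(7 10 9) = [0, 8, 1, 2, 4, 5, 6, 10, 11, 7, 9, 3]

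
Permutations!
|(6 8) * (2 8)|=3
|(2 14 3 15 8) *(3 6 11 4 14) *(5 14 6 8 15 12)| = |(15)(2 3 12 5 14 8)(4 6 11)| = 6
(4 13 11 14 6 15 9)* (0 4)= [4, 1, 2, 3, 13, 5, 15, 7, 8, 0, 10, 14, 12, 11, 6, 9]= (0 4 13 11 14 6 15 9)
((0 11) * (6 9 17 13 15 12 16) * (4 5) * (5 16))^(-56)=((0 11)(4 16 6 9 17 13 15 12 5))^(-56)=(4 12 13 9 16 5 15 17 6)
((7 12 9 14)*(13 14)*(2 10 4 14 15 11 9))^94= ((2 10 4 14 7 12)(9 13 15 11))^94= (2 7 4)(9 15)(10 12 14)(11 13)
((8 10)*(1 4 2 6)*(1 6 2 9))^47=(1 9 4)(8 10)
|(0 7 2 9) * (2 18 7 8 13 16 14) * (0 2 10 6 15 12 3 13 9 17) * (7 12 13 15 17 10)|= 56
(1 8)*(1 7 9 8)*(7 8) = (7 9) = [0, 1, 2, 3, 4, 5, 6, 9, 8, 7]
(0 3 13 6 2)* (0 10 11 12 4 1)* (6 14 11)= (0 3 13 14 11 12 4 1)(2 10 6)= [3, 0, 10, 13, 1, 5, 2, 7, 8, 9, 6, 12, 4, 14, 11]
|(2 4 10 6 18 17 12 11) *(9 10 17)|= 20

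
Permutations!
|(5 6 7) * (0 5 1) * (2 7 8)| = |(0 5 6 8 2 7 1)| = 7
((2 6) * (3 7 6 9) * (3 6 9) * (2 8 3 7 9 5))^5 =(2 5 7)(3 9 6 8)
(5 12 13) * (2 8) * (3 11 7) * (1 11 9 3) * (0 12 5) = (0 12 13)(1 11 7)(2 8)(3 9) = [12, 11, 8, 9, 4, 5, 6, 1, 2, 3, 10, 7, 13, 0]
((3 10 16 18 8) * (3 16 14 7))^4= (8 16 18)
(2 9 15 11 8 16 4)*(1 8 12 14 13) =(1 8 16 4 2 9 15 11 12 14 13) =[0, 8, 9, 3, 2, 5, 6, 7, 16, 15, 10, 12, 14, 1, 13, 11, 4]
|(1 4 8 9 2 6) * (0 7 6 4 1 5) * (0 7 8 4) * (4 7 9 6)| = 6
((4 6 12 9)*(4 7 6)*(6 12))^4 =((7 12 9))^4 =(7 12 9)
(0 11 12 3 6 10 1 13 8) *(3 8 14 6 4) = [11, 13, 2, 4, 3, 5, 10, 7, 0, 9, 1, 12, 8, 14, 6] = (0 11 12 8)(1 13 14 6 10)(3 4)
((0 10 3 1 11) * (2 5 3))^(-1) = ((0 10 2 5 3 1 11))^(-1) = (0 11 1 3 5 2 10)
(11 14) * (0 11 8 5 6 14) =[11, 1, 2, 3, 4, 6, 14, 7, 5, 9, 10, 0, 12, 13, 8] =(0 11)(5 6 14 8)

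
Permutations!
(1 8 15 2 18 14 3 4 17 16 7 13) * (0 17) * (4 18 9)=(0 17 16 7 13 1 8 15 2 9 4)(3 18 14)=[17, 8, 9, 18, 0, 5, 6, 13, 15, 4, 10, 11, 12, 1, 3, 2, 7, 16, 14]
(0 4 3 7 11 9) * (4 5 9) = (0 5 9)(3 7 11 4) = [5, 1, 2, 7, 3, 9, 6, 11, 8, 0, 10, 4]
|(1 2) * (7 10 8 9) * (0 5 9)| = |(0 5 9 7 10 8)(1 2)| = 6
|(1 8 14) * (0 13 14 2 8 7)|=10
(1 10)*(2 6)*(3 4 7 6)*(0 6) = [6, 10, 3, 4, 7, 5, 2, 0, 8, 9, 1] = (0 6 2 3 4 7)(1 10)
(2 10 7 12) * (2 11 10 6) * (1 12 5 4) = (1 12 11 10 7 5 4)(2 6) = [0, 12, 6, 3, 1, 4, 2, 5, 8, 9, 7, 10, 11]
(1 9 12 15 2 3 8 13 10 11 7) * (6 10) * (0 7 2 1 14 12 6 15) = (0 7 14 12)(1 9 6 10 11 2 3 8 13 15) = [7, 9, 3, 8, 4, 5, 10, 14, 13, 6, 11, 2, 0, 15, 12, 1]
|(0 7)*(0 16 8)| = |(0 7 16 8)| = 4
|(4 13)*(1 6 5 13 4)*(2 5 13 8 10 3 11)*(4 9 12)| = 6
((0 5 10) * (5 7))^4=((0 7 5 10))^4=(10)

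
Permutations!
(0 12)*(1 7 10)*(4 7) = [12, 4, 2, 3, 7, 5, 6, 10, 8, 9, 1, 11, 0] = (0 12)(1 4 7 10)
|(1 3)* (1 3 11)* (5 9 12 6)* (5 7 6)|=6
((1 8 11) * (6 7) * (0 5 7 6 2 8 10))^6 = (0 1 8 7)(2 5 10 11)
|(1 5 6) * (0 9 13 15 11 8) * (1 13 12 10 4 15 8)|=12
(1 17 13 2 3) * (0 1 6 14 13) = (0 1 17)(2 3 6 14 13) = [1, 17, 3, 6, 4, 5, 14, 7, 8, 9, 10, 11, 12, 2, 13, 15, 16, 0]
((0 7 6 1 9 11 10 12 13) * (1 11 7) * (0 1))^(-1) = (1 13 12 10 11 6 7 9)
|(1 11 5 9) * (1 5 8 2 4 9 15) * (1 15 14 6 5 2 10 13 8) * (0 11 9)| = 6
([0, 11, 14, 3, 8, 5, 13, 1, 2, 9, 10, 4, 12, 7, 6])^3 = (1 8 6)(2 13 11)(4 14 7)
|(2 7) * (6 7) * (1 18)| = |(1 18)(2 6 7)| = 6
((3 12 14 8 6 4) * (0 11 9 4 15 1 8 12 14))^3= (0 4 12 9 14 11 3)(1 15 6 8)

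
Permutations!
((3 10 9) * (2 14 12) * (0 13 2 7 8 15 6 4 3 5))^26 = ((0 13 2 14 12 7 8 15 6 4 3 10 9 5))^26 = (0 9 3 6 8 12 2)(4 15 7 14 13 5 10)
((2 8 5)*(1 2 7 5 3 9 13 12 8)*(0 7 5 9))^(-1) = (0 3 8 12 13 9 7)(1 2)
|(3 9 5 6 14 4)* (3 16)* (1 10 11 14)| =|(1 10 11 14 4 16 3 9 5 6)| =10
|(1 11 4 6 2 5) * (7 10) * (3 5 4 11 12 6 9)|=8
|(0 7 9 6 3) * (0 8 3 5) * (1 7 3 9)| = 6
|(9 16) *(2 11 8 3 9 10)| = |(2 11 8 3 9 16 10)| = 7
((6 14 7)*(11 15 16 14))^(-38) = (6 14 15)(7 16 11)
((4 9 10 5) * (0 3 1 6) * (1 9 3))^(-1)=((0 1 6)(3 9 10 5 4))^(-1)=(0 6 1)(3 4 5 10 9)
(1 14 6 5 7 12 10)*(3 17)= [0, 14, 2, 17, 4, 7, 5, 12, 8, 9, 1, 11, 10, 13, 6, 15, 16, 3]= (1 14 6 5 7 12 10)(3 17)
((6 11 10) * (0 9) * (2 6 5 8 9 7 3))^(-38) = (0 3 6 10 8)(2 11 5 9 7)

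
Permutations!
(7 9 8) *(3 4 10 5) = (3 4 10 5)(7 9 8) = [0, 1, 2, 4, 10, 3, 6, 9, 7, 8, 5]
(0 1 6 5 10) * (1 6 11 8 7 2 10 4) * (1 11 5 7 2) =(0 6 7 1 5 4 11 8 2 10) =[6, 5, 10, 3, 11, 4, 7, 1, 2, 9, 0, 8]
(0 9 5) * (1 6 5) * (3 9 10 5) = [10, 6, 2, 9, 4, 0, 3, 7, 8, 1, 5] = (0 10 5)(1 6 3 9)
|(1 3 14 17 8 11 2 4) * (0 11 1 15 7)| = |(0 11 2 4 15 7)(1 3 14 17 8)| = 30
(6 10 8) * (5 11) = (5 11)(6 10 8) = [0, 1, 2, 3, 4, 11, 10, 7, 6, 9, 8, 5]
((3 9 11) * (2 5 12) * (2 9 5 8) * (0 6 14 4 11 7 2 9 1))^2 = ((0 6 14 4 11 3 5 12 1)(2 8 9 7))^2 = (0 14 11 5 1 6 4 3 12)(2 9)(7 8)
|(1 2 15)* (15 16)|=|(1 2 16 15)|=4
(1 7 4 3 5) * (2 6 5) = (1 7 4 3 2 6 5) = [0, 7, 6, 2, 3, 1, 5, 4]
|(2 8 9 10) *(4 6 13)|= |(2 8 9 10)(4 6 13)|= 12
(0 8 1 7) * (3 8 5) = (0 5 3 8 1 7) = [5, 7, 2, 8, 4, 3, 6, 0, 1]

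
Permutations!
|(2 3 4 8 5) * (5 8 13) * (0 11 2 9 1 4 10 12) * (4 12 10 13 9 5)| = 9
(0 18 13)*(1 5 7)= (0 18 13)(1 5 7)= [18, 5, 2, 3, 4, 7, 6, 1, 8, 9, 10, 11, 12, 0, 14, 15, 16, 17, 13]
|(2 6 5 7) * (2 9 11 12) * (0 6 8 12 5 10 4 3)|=60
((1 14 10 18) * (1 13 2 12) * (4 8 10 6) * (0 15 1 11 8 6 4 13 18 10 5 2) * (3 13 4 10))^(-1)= ((18)(0 15 1 14 10 3 13)(2 12 11 8 5)(4 6))^(-1)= (18)(0 13 3 10 14 1 15)(2 5 8 11 12)(4 6)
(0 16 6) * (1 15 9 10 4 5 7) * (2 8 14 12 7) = [16, 15, 8, 3, 5, 2, 0, 1, 14, 10, 4, 11, 7, 13, 12, 9, 6] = (0 16 6)(1 15 9 10 4 5 2 8 14 12 7)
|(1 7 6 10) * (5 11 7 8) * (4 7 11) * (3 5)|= |(11)(1 8 3 5 4 7 6 10)|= 8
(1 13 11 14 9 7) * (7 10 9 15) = [0, 13, 2, 3, 4, 5, 6, 1, 8, 10, 9, 14, 12, 11, 15, 7] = (1 13 11 14 15 7)(9 10)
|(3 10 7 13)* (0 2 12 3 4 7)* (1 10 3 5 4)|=9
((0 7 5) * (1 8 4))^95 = ((0 7 5)(1 8 4))^95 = (0 5 7)(1 4 8)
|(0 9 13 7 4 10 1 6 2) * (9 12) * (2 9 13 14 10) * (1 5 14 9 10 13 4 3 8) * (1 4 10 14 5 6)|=|(0 12 10 6 14 13 7 3 8 4 2)|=11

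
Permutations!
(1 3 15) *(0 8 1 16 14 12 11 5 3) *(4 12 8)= (0 4 12 11 5 3 15 16 14 8 1)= [4, 0, 2, 15, 12, 3, 6, 7, 1, 9, 10, 5, 11, 13, 8, 16, 14]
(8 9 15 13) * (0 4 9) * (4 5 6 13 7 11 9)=(0 5 6 13 8)(7 11 9 15)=[5, 1, 2, 3, 4, 6, 13, 11, 0, 15, 10, 9, 12, 8, 14, 7]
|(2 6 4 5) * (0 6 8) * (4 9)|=7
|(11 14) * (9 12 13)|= 6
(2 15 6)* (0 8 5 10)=(0 8 5 10)(2 15 6)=[8, 1, 15, 3, 4, 10, 2, 7, 5, 9, 0, 11, 12, 13, 14, 6]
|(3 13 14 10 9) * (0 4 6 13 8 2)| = |(0 4 6 13 14 10 9 3 8 2)| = 10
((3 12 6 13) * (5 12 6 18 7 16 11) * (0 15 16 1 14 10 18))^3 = (0 11)(1 18 14 7 10)(5 15)(12 16) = ((0 15 16 11 5 12)(1 14 10 18 7)(3 6 13))^3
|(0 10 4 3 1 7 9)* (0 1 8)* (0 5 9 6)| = |(0 10 4 3 8 5 9 1 7 6)| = 10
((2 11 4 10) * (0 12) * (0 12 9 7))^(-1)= ((12)(0 9 7)(2 11 4 10))^(-1)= (12)(0 7 9)(2 10 4 11)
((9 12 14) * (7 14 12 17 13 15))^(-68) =(7 13 9)(14 15 17)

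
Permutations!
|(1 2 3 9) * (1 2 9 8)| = 5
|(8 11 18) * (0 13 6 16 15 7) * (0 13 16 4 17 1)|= 9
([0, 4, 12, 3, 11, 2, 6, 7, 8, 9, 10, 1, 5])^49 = (1 4 11)(2 12 5)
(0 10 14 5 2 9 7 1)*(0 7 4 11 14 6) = (0 10 6)(1 7)(2 9 4 11 14 5) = [10, 7, 9, 3, 11, 2, 0, 1, 8, 4, 6, 14, 12, 13, 5]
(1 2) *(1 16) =[0, 2, 16, 3, 4, 5, 6, 7, 8, 9, 10, 11, 12, 13, 14, 15, 1] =(1 2 16)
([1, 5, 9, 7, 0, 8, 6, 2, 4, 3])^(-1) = (0 4 8 5 1)(2 7 3 9)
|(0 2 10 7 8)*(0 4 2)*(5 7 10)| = |(10)(2 5 7 8 4)| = 5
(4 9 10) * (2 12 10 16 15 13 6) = [0, 1, 12, 3, 9, 5, 2, 7, 8, 16, 4, 11, 10, 6, 14, 13, 15] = (2 12 10 4 9 16 15 13 6)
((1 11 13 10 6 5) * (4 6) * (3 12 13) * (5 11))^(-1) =(1 5)(3 11 6 4 10 13 12)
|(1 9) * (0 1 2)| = |(0 1 9 2)| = 4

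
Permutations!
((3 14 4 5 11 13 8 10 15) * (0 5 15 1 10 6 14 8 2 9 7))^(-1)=((0 5 11 13 2 9 7)(1 10)(3 8 6 14 4 15))^(-1)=(0 7 9 2 13 11 5)(1 10)(3 15 4 14 6 8)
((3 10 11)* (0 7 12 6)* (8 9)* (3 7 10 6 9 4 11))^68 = (4 7 9)(8 11 12) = ((0 10 3 6)(4 11 7 12 9 8))^68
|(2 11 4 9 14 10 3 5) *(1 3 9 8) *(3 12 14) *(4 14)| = |(1 12 4 8)(2 11 14 10 9 3 5)| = 28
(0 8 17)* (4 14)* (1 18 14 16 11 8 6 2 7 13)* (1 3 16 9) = [6, 18, 7, 16, 9, 5, 2, 13, 17, 1, 10, 8, 12, 3, 4, 15, 11, 0, 14] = (0 6 2 7 13 3 16 11 8 17)(1 18 14 4 9)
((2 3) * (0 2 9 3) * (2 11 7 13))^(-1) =(0 2 13 7 11)(3 9)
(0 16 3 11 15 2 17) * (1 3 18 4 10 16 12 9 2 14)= (0 12 9 2 17)(1 3 11 15 14)(4 10 16 18)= [12, 3, 17, 11, 10, 5, 6, 7, 8, 2, 16, 15, 9, 13, 1, 14, 18, 0, 4]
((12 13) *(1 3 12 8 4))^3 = ((1 3 12 13 8 4))^3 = (1 13)(3 8)(4 12)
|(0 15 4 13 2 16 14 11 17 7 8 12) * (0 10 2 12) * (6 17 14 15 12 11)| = 14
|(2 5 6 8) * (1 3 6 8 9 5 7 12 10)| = 10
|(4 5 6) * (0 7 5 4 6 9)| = |(0 7 5 9)| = 4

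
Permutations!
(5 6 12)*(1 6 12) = [0, 6, 2, 3, 4, 12, 1, 7, 8, 9, 10, 11, 5] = (1 6)(5 12)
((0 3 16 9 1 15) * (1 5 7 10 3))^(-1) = ((0 1 15)(3 16 9 5 7 10))^(-1) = (0 15 1)(3 10 7 5 9 16)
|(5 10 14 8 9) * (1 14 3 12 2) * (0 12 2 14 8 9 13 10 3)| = |(0 12 14 9 5 3 2 1 8 13 10)| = 11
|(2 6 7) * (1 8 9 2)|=|(1 8 9 2 6 7)|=6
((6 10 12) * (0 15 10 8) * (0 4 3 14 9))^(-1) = (0 9 14 3 4 8 6 12 10 15)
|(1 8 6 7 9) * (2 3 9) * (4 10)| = 14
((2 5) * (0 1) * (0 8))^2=((0 1 8)(2 5))^2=(0 8 1)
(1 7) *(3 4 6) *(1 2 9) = (1 7 2 9)(3 4 6) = [0, 7, 9, 4, 6, 5, 3, 2, 8, 1]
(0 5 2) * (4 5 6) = [6, 1, 0, 3, 5, 2, 4] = (0 6 4 5 2)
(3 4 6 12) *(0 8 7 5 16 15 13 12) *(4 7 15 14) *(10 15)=(0 8 10 15 13 12 3 7 5 16 14 4 6)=[8, 1, 2, 7, 6, 16, 0, 5, 10, 9, 15, 11, 3, 12, 4, 13, 14]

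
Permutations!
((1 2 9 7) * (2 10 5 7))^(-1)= (1 7 5 10)(2 9)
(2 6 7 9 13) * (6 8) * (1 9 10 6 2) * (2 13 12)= (1 9 12 2 8 13)(6 7 10)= [0, 9, 8, 3, 4, 5, 7, 10, 13, 12, 6, 11, 2, 1]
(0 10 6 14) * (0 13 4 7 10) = (4 7 10 6 14 13) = [0, 1, 2, 3, 7, 5, 14, 10, 8, 9, 6, 11, 12, 4, 13]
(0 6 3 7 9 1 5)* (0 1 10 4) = [6, 5, 2, 7, 0, 1, 3, 9, 8, 10, 4] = (0 6 3 7 9 10 4)(1 5)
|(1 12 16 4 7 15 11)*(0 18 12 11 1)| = |(0 18 12 16 4 7 15 1 11)| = 9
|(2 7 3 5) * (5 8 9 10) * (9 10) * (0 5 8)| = 10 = |(0 5 2 7 3)(8 10)|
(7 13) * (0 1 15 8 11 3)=(0 1 15 8 11 3)(7 13)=[1, 15, 2, 0, 4, 5, 6, 13, 11, 9, 10, 3, 12, 7, 14, 8]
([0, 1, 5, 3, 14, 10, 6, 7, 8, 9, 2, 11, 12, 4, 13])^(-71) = (2 5 10)(4 14 13)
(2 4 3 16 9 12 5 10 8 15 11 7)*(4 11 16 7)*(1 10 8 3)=(1 10 3 7 2 11 4)(5 8 15 16 9 12)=[0, 10, 11, 7, 1, 8, 6, 2, 15, 12, 3, 4, 5, 13, 14, 16, 9]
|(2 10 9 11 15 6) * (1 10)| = |(1 10 9 11 15 6 2)| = 7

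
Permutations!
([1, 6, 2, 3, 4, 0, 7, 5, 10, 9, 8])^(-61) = [5, 0, 2, 3, 4, 7, 1, 6, 10, 9, 8]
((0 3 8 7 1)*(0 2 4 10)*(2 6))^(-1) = ((0 3 8 7 1 6 2 4 10))^(-1) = (0 10 4 2 6 1 7 8 3)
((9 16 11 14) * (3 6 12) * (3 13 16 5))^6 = ((3 6 12 13 16 11 14 9 5))^6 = (3 14 13)(5 11 12)(6 9 16)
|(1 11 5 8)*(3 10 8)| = 6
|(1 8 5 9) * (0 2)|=4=|(0 2)(1 8 5 9)|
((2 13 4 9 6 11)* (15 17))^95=(2 11 6 9 4 13)(15 17)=((2 13 4 9 6 11)(15 17))^95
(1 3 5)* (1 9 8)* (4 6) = [0, 3, 2, 5, 6, 9, 4, 7, 1, 8] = (1 3 5 9 8)(4 6)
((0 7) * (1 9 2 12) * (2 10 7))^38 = ((0 2 12 1 9 10 7))^38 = (0 1 7 12 10 2 9)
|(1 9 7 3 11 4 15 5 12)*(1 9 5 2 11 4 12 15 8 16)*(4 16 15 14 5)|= 22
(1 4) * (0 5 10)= (0 5 10)(1 4)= [5, 4, 2, 3, 1, 10, 6, 7, 8, 9, 0]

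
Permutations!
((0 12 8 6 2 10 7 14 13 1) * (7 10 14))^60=(0 2)(1 6)(8 13)(12 14)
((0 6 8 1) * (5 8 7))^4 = ((0 6 7 5 8 1))^4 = (0 8 7)(1 5 6)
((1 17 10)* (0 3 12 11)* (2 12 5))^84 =(17)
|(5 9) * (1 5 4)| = |(1 5 9 4)| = 4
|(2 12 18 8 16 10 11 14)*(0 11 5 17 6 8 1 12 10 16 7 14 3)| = |(0 11 3)(1 12 18)(2 10 5 17 6 8 7 14)| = 24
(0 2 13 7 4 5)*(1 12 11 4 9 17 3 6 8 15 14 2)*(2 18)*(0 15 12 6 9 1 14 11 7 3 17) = (0 14 18 2 13 3 9)(1 6 8 12 7)(4 5 15 11) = [14, 6, 13, 9, 5, 15, 8, 1, 12, 0, 10, 4, 7, 3, 18, 11, 16, 17, 2]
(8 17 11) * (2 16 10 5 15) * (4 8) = (2 16 10 5 15)(4 8 17 11) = [0, 1, 16, 3, 8, 15, 6, 7, 17, 9, 5, 4, 12, 13, 14, 2, 10, 11]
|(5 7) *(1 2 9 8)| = 4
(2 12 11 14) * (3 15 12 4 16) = (2 4 16 3 15 12 11 14) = [0, 1, 4, 15, 16, 5, 6, 7, 8, 9, 10, 14, 11, 13, 2, 12, 3]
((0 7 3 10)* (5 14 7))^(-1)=(0 10 3 7 14 5)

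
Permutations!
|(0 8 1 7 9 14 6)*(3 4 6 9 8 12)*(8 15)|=|(0 12 3 4 6)(1 7 15 8)(9 14)|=20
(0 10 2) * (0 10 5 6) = (0 5 6)(2 10) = [5, 1, 10, 3, 4, 6, 0, 7, 8, 9, 2]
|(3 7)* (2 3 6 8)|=5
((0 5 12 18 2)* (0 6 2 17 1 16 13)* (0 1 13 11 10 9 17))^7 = ((0 5 12 18)(1 16 11 10 9 17 13)(2 6))^7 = (0 18 12 5)(2 6)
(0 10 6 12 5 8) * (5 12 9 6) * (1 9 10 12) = (0 12 1 9 6 10 5 8) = [12, 9, 2, 3, 4, 8, 10, 7, 0, 6, 5, 11, 1]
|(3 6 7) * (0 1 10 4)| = 12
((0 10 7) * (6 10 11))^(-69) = (0 11 6 10 7)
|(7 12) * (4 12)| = 3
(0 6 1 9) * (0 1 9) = [6, 0, 2, 3, 4, 5, 9, 7, 8, 1] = (0 6 9 1)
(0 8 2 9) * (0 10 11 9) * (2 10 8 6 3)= (0 6 3 2)(8 10 11 9)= [6, 1, 0, 2, 4, 5, 3, 7, 10, 8, 11, 9]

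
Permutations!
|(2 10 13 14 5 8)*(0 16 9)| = |(0 16 9)(2 10 13 14 5 8)| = 6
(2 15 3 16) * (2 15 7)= (2 7)(3 16 15)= [0, 1, 7, 16, 4, 5, 6, 2, 8, 9, 10, 11, 12, 13, 14, 3, 15]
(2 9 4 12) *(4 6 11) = [0, 1, 9, 3, 12, 5, 11, 7, 8, 6, 10, 4, 2] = (2 9 6 11 4 12)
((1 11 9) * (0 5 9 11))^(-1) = (11)(0 1 9 5)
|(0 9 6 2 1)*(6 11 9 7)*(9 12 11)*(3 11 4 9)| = |(0 7 6 2 1)(3 11 12 4 9)| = 5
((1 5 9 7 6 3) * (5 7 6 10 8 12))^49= ((1 7 10 8 12 5 9 6 3))^49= (1 12 3 8 6 10 9 7 5)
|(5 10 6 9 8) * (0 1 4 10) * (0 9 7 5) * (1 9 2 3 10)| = 6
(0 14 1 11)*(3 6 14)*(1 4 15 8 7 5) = [3, 11, 2, 6, 15, 1, 14, 5, 7, 9, 10, 0, 12, 13, 4, 8] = (0 3 6 14 4 15 8 7 5 1 11)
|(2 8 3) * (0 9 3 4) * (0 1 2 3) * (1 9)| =6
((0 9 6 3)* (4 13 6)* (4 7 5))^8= (13)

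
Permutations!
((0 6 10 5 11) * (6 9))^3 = ((0 9 6 10 5 11))^3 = (0 10)(5 9)(6 11)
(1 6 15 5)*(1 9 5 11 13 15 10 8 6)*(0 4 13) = (0 4 13 15 11)(5 9)(6 10 8) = [4, 1, 2, 3, 13, 9, 10, 7, 6, 5, 8, 0, 12, 15, 14, 11]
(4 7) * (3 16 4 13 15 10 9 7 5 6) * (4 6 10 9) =(3 16 6)(4 5 10)(7 13 15 9) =[0, 1, 2, 16, 5, 10, 3, 13, 8, 7, 4, 11, 12, 15, 14, 9, 6]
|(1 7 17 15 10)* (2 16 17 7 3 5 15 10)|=|(1 3 5 15 2 16 17 10)|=8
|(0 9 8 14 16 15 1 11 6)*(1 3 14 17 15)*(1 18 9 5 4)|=24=|(0 5 4 1 11 6)(3 14 16 18 9 8 17 15)|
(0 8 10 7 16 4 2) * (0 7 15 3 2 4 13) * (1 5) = (0 8 10 15 3 2 7 16 13)(1 5) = [8, 5, 7, 2, 4, 1, 6, 16, 10, 9, 15, 11, 12, 0, 14, 3, 13]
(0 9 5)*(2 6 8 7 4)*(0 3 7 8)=(0 9 5 3 7 4 2 6)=[9, 1, 6, 7, 2, 3, 0, 4, 8, 5]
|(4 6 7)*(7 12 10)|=|(4 6 12 10 7)|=5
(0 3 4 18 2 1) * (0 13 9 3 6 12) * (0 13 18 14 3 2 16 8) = [6, 18, 1, 4, 14, 5, 12, 7, 0, 2, 10, 11, 13, 9, 3, 15, 8, 17, 16] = (0 6 12 13 9 2 1 18 16 8)(3 4 14)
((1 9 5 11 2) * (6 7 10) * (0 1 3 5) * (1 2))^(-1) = (0 9 1 11 5 3 2)(6 10 7)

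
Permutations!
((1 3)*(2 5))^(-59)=((1 3)(2 5))^(-59)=(1 3)(2 5)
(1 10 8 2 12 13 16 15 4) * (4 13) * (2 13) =(1 10 8 13 16 15 2 12 4) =[0, 10, 12, 3, 1, 5, 6, 7, 13, 9, 8, 11, 4, 16, 14, 2, 15]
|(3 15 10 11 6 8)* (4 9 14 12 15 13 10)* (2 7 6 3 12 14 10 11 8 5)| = |(2 7 6 5)(3 13 11)(4 9 10 8 12 15)| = 12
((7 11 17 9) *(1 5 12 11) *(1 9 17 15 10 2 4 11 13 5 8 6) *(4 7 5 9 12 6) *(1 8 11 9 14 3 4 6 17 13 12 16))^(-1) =(1 16 7 2 10 15 11)(3 14 13 17 5 9 4)(6 8)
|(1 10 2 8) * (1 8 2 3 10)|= 2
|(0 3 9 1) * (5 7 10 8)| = 4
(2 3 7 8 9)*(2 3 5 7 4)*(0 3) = [3, 1, 5, 4, 2, 7, 6, 8, 9, 0] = (0 3 4 2 5 7 8 9)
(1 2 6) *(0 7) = (0 7)(1 2 6) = [7, 2, 6, 3, 4, 5, 1, 0]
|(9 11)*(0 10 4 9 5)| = 6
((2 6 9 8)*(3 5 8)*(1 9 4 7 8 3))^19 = ((1 9)(2 6 4 7 8)(3 5))^19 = (1 9)(2 8 7 4 6)(3 5)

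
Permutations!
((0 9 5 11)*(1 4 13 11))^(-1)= (0 11 13 4 1 5 9)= ((0 9 5 1 4 13 11))^(-1)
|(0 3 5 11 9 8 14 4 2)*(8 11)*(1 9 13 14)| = 11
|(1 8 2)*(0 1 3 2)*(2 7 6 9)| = |(0 1 8)(2 3 7 6 9)| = 15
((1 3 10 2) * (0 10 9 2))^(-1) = ((0 10)(1 3 9 2))^(-1) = (0 10)(1 2 9 3)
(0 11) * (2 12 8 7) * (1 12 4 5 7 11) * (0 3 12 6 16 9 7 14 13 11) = (0 1 6 16 9 7 2 4 5 14 13 11 3 12 8) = [1, 6, 4, 12, 5, 14, 16, 2, 0, 7, 10, 3, 8, 11, 13, 15, 9]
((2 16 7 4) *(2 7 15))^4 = (2 16 15)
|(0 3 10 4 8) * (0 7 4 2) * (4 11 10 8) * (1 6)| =14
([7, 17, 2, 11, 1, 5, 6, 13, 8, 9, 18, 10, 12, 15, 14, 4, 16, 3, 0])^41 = [11, 13, 2, 4, 7, 5, 6, 10, 8, 9, 17, 1, 12, 18, 14, 0, 16, 15, 3]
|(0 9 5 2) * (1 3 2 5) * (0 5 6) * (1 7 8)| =9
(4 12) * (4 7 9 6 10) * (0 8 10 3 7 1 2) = (0 8 10 4 12 1 2)(3 7 9 6) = [8, 2, 0, 7, 12, 5, 3, 9, 10, 6, 4, 11, 1]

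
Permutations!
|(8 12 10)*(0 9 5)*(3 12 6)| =|(0 9 5)(3 12 10 8 6)| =15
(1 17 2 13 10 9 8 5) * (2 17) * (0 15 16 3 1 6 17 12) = [15, 2, 13, 1, 4, 6, 17, 7, 5, 8, 9, 11, 0, 10, 14, 16, 3, 12] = (0 15 16 3 1 2 13 10 9 8 5 6 17 12)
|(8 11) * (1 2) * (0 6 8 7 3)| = 6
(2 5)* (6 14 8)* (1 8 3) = [0, 8, 5, 1, 4, 2, 14, 7, 6, 9, 10, 11, 12, 13, 3] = (1 8 6 14 3)(2 5)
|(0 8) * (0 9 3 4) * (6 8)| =|(0 6 8 9 3 4)| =6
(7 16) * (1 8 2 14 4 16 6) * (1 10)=(1 8 2 14 4 16 7 6 10)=[0, 8, 14, 3, 16, 5, 10, 6, 2, 9, 1, 11, 12, 13, 4, 15, 7]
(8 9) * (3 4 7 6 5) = [0, 1, 2, 4, 7, 3, 5, 6, 9, 8] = (3 4 7 6 5)(8 9)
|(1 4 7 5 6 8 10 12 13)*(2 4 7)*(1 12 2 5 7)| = 6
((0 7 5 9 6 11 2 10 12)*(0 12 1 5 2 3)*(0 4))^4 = (12)(0 1 11 7 5 3 2 9 4 10 6)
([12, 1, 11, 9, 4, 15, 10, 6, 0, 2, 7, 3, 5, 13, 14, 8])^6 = [12, 1, 3, 2, 4, 15, 6, 7, 0, 11, 10, 9, 5, 13, 14, 8]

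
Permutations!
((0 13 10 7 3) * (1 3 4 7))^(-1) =((0 13 10 1 3)(4 7))^(-1) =(0 3 1 10 13)(4 7)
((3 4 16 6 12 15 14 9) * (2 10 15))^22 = (2 15 9 4 6)(3 16 12 10 14)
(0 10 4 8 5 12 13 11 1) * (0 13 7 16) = (0 10 4 8 5 12 7 16)(1 13 11) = [10, 13, 2, 3, 8, 12, 6, 16, 5, 9, 4, 1, 7, 11, 14, 15, 0]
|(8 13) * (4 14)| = |(4 14)(8 13)| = 2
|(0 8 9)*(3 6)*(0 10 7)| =10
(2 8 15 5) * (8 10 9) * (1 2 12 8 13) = (1 2 10 9 13)(5 12 8 15) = [0, 2, 10, 3, 4, 12, 6, 7, 15, 13, 9, 11, 8, 1, 14, 5]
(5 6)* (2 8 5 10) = (2 8 5 6 10) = [0, 1, 8, 3, 4, 6, 10, 7, 5, 9, 2]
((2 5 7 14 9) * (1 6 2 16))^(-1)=((1 6 2 5 7 14 9 16))^(-1)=(1 16 9 14 7 5 2 6)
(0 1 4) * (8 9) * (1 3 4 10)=(0 3 4)(1 10)(8 9)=[3, 10, 2, 4, 0, 5, 6, 7, 9, 8, 1]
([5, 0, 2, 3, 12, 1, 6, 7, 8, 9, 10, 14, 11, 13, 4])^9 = [0, 1, 2, 3, 12, 5, 6, 7, 8, 9, 10, 14, 11, 13, 4]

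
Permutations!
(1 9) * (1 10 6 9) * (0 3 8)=[3, 1, 2, 8, 4, 5, 9, 7, 0, 10, 6]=(0 3 8)(6 9 10)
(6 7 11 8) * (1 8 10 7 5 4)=(1 8 6 5 4)(7 11 10)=[0, 8, 2, 3, 1, 4, 5, 11, 6, 9, 7, 10]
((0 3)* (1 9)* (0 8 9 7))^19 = (0 3 8 9 1 7)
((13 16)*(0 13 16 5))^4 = (16)(0 13 5)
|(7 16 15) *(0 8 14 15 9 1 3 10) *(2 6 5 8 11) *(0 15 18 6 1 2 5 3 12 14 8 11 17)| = |(0 17)(1 12 14 18 6 3 10 15 7 16 9 2)(5 11)| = 12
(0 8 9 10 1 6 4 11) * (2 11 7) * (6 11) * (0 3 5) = (0 8 9 10 1 11 3 5)(2 6 4 7) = [8, 11, 6, 5, 7, 0, 4, 2, 9, 10, 1, 3]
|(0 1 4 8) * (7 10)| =4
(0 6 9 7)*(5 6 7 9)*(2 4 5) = (9)(0 7)(2 4 5 6) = [7, 1, 4, 3, 5, 6, 2, 0, 8, 9]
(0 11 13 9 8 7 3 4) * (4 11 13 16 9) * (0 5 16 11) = (0 13 4 5 16 9 8 7 3) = [13, 1, 2, 0, 5, 16, 6, 3, 7, 8, 10, 11, 12, 4, 14, 15, 9]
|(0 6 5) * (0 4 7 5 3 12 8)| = 15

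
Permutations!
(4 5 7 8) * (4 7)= (4 5)(7 8)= [0, 1, 2, 3, 5, 4, 6, 8, 7]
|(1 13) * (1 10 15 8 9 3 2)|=|(1 13 10 15 8 9 3 2)|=8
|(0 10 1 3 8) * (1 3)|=|(0 10 3 8)|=4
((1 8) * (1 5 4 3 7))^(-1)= ((1 8 5 4 3 7))^(-1)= (1 7 3 4 5 8)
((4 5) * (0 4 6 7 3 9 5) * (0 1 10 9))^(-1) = ((0 4 1 10 9 5 6 7 3))^(-1) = (0 3 7 6 5 9 10 1 4)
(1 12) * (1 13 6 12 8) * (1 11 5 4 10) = (1 8 11 5 4 10)(6 12 13) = [0, 8, 2, 3, 10, 4, 12, 7, 11, 9, 1, 5, 13, 6]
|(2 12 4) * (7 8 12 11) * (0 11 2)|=|(0 11 7 8 12 4)|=6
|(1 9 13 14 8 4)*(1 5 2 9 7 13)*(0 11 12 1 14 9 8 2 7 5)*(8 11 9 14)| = |(0 9 8 4)(1 5 7 13 14 2 11 12)| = 8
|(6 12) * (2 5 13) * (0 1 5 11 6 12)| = |(0 1 5 13 2 11 6)| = 7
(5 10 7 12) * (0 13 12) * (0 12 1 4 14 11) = (0 13 1 4 14 11)(5 10 7 12) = [13, 4, 2, 3, 14, 10, 6, 12, 8, 9, 7, 0, 5, 1, 11]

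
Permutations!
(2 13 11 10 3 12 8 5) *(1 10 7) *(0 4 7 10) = (0 4 7 1)(2 13 11 10 3 12 8 5) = [4, 0, 13, 12, 7, 2, 6, 1, 5, 9, 3, 10, 8, 11]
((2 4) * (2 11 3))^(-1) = ((2 4 11 3))^(-1) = (2 3 11 4)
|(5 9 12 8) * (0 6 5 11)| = 7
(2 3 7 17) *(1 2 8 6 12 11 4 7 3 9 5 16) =(1 2 9 5 16)(4 7 17 8 6 12 11) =[0, 2, 9, 3, 7, 16, 12, 17, 6, 5, 10, 4, 11, 13, 14, 15, 1, 8]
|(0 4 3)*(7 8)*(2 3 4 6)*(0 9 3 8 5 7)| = 4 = |(0 6 2 8)(3 9)(5 7)|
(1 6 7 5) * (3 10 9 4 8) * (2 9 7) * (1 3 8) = [0, 6, 9, 10, 1, 3, 2, 5, 8, 4, 7] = (1 6 2 9 4)(3 10 7 5)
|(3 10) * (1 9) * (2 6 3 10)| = |(10)(1 9)(2 6 3)| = 6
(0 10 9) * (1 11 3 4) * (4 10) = (0 4 1 11 3 10 9) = [4, 11, 2, 10, 1, 5, 6, 7, 8, 0, 9, 3]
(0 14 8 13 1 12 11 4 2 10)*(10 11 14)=(0 10)(1 12 14 8 13)(2 11 4)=[10, 12, 11, 3, 2, 5, 6, 7, 13, 9, 0, 4, 14, 1, 8]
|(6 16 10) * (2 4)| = |(2 4)(6 16 10)| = 6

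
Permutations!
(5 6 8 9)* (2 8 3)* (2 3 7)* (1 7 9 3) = (1 7 2 8 3)(5 6 9) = [0, 7, 8, 1, 4, 6, 9, 2, 3, 5]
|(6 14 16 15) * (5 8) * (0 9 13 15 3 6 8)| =12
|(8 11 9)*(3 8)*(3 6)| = 5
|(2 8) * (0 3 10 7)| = |(0 3 10 7)(2 8)| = 4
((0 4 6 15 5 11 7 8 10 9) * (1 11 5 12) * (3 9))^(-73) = ((0 4 6 15 12 1 11 7 8 10 3 9))^(-73) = (0 9 3 10 8 7 11 1 12 15 6 4)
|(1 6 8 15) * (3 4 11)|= |(1 6 8 15)(3 4 11)|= 12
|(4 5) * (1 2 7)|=|(1 2 7)(4 5)|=6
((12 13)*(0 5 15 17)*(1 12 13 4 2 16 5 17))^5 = ((0 17)(1 12 4 2 16 5 15))^5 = (0 17)(1 5 2 12 15 16 4)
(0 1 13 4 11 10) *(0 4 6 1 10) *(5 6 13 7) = (13)(0 10 4 11)(1 7 5 6) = [10, 7, 2, 3, 11, 6, 1, 5, 8, 9, 4, 0, 12, 13]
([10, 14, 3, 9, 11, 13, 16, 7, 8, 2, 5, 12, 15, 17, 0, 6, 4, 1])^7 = [0, 1, 3, 9, 11, 5, 16, 7, 8, 2, 10, 12, 15, 13, 14, 6, 4, 17]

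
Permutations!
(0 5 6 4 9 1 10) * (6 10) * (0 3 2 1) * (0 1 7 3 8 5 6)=[6, 0, 7, 2, 9, 10, 4, 3, 5, 1, 8]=(0 6 4 9 1)(2 7 3)(5 10 8)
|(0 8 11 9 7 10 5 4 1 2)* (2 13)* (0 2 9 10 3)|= 11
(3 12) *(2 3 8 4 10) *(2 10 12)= (2 3)(4 12 8)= [0, 1, 3, 2, 12, 5, 6, 7, 4, 9, 10, 11, 8]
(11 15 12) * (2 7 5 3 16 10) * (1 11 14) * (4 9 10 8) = [0, 11, 7, 16, 9, 3, 6, 5, 4, 10, 2, 15, 14, 13, 1, 12, 8] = (1 11 15 12 14)(2 7 5 3 16 8 4 9 10)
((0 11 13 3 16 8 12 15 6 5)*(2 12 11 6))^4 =((0 6 5)(2 12 15)(3 16 8 11 13))^4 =(0 6 5)(2 12 15)(3 13 11 8 16)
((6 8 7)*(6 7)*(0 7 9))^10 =(0 7 9)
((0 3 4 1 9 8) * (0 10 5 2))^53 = (0 2 5 10 8 9 1 4 3)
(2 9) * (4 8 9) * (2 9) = (9)(2 4 8) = [0, 1, 4, 3, 8, 5, 6, 7, 2, 9]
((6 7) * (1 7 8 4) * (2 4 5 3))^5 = (1 3 6 4 5 7 2 8)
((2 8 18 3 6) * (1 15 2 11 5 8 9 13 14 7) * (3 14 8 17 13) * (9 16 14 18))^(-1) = ((18)(1 15 2 16 14 7)(3 6 11 5 17 13 8 9))^(-1) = (18)(1 7 14 16 2 15)(3 9 8 13 17 5 11 6)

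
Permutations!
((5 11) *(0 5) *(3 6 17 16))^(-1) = ((0 5 11)(3 6 17 16))^(-1) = (0 11 5)(3 16 17 6)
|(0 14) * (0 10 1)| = |(0 14 10 1)| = 4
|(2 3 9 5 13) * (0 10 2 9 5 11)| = |(0 10 2 3 5 13 9 11)| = 8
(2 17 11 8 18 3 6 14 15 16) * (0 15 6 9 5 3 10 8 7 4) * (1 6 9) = [15, 6, 17, 1, 0, 3, 14, 4, 18, 5, 8, 7, 12, 13, 9, 16, 2, 11, 10] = (0 15 16 2 17 11 7 4)(1 6 14 9 5 3)(8 18 10)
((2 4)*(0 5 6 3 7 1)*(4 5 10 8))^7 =((0 10 8 4 2 5 6 3 7 1))^7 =(0 3 2 10 7 5 8 1 6 4)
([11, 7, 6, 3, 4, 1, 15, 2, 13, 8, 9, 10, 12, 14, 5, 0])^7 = (0 5 11 1 10 7 9 2 8 6 13 15 14)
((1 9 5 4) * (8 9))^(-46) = (1 4 5 9 8)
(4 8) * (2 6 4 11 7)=[0, 1, 6, 3, 8, 5, 4, 2, 11, 9, 10, 7]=(2 6 4 8 11 7)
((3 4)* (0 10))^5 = ((0 10)(3 4))^5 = (0 10)(3 4)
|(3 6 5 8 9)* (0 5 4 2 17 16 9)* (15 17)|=|(0 5 8)(2 15 17 16 9 3 6 4)|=24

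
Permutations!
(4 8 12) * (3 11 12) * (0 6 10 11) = (0 6 10 11 12 4 8 3) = [6, 1, 2, 0, 8, 5, 10, 7, 3, 9, 11, 12, 4]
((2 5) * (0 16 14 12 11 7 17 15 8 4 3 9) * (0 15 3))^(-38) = (0 8 9 17 11 14)(3 7 12 16 4 15) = ((0 16 14 12 11 7 17 3 9 15 8 4)(2 5))^(-38)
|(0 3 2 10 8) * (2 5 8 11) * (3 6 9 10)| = 9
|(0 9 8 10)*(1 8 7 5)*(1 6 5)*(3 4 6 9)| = 10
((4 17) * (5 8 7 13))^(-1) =((4 17)(5 8 7 13))^(-1) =(4 17)(5 13 7 8)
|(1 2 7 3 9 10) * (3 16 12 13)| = |(1 2 7 16 12 13 3 9 10)| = 9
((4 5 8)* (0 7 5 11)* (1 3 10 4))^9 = ((0 7 5 8 1 3 10 4 11))^9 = (11)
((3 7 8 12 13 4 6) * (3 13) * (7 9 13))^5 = ((3 9 13 4 6 7 8 12))^5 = (3 7 13 12 6 9 8 4)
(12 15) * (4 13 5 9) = (4 13 5 9)(12 15) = [0, 1, 2, 3, 13, 9, 6, 7, 8, 4, 10, 11, 15, 5, 14, 12]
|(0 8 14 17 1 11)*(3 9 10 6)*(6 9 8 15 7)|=10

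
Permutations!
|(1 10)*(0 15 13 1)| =|(0 15 13 1 10)| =5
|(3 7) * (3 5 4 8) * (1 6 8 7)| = 12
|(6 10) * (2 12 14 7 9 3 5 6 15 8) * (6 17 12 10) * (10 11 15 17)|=8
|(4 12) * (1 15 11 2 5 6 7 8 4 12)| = |(1 15 11 2 5 6 7 8 4)| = 9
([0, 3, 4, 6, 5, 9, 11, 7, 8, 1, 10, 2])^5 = (1 4 6 9 2 3 5 11)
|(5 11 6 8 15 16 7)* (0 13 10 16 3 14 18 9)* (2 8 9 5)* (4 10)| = 16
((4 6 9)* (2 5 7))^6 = (9)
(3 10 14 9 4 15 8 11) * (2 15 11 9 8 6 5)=(2 15 6 5)(3 10 14 8 9 4 11)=[0, 1, 15, 10, 11, 2, 5, 7, 9, 4, 14, 3, 12, 13, 8, 6]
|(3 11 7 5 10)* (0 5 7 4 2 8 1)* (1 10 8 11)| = 6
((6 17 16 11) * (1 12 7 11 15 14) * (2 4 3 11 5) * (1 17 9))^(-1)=((1 12 7 5 2 4 3 11 6 9)(14 17 16 15))^(-1)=(1 9 6 11 3 4 2 5 7 12)(14 15 16 17)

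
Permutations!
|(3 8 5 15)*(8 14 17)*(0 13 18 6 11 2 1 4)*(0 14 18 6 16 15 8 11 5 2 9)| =12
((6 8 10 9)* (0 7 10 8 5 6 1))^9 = ((0 7 10 9 1)(5 6))^9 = (0 1 9 10 7)(5 6)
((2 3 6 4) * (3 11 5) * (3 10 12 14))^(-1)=(2 4 6 3 14 12 10 5 11)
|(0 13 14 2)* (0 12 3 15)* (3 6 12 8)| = |(0 13 14 2 8 3 15)(6 12)| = 14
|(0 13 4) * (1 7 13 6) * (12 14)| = 6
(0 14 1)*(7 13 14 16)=(0 16 7 13 14 1)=[16, 0, 2, 3, 4, 5, 6, 13, 8, 9, 10, 11, 12, 14, 1, 15, 7]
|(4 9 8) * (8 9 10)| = |(4 10 8)| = 3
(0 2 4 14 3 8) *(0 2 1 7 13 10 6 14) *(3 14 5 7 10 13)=(14)(0 1 10 6 5 7 3 8 2 4)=[1, 10, 4, 8, 0, 7, 5, 3, 2, 9, 6, 11, 12, 13, 14]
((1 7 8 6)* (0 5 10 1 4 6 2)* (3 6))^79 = ((0 5 10 1 7 8 2)(3 6 4))^79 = (0 10 7 2 5 1 8)(3 6 4)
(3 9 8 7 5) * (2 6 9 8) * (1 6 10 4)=(1 6 9 2 10 4)(3 8 7 5)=[0, 6, 10, 8, 1, 3, 9, 5, 7, 2, 4]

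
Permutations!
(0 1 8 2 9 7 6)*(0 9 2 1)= [0, 8, 2, 3, 4, 5, 9, 6, 1, 7]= (1 8)(6 9 7)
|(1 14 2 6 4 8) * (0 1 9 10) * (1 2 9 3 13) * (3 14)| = 24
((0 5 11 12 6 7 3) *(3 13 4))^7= ((0 5 11 12 6 7 13 4 3))^7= (0 4 7 12 5 3 13 6 11)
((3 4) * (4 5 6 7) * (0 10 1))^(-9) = ((0 10 1)(3 5 6 7 4))^(-9) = (10)(3 5 6 7 4)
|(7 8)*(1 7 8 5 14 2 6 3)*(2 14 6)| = |(14)(1 7 5 6 3)| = 5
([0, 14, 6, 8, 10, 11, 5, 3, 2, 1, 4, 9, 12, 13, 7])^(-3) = (1 5 8 14 11 2 7 9 6 3)(4 10)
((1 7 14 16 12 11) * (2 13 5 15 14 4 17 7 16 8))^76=((1 16 12 11)(2 13 5 15 14 8)(4 17 7))^76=(2 14 5)(4 17 7)(8 15 13)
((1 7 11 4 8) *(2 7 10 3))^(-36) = ((1 10 3 2 7 11 4 8))^(-36) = (1 7)(2 8)(3 4)(10 11)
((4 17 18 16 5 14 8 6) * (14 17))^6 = (4 8)(5 18)(6 14)(16 17)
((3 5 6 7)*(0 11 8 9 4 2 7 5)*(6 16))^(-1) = ((0 11 8 9 4 2 7 3)(5 16 6))^(-1) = (0 3 7 2 4 9 8 11)(5 6 16)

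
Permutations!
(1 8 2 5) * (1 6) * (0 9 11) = (0 9 11)(1 8 2 5 6) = [9, 8, 5, 3, 4, 6, 1, 7, 2, 11, 10, 0]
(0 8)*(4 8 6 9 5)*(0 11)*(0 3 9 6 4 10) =[4, 1, 2, 9, 8, 10, 6, 7, 11, 5, 0, 3] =(0 4 8 11 3 9 5 10)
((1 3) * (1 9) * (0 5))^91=(0 5)(1 3 9)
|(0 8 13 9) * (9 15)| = 5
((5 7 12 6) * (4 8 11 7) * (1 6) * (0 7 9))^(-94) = ((0 7 12 1 6 5 4 8 11 9))^(-94) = (0 4 12 11 6)(1 9 5 7 8)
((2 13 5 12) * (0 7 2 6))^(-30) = ((0 7 2 13 5 12 6))^(-30) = (0 12 13 7 6 5 2)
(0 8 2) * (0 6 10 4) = (0 8 2 6 10 4) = [8, 1, 6, 3, 0, 5, 10, 7, 2, 9, 4]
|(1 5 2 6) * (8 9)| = 4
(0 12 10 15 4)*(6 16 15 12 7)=[7, 1, 2, 3, 0, 5, 16, 6, 8, 9, 12, 11, 10, 13, 14, 4, 15]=(0 7 6 16 15 4)(10 12)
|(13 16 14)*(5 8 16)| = 5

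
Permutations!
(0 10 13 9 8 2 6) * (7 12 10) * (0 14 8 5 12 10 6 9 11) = (0 7 10 13 11)(2 9 5 12 6 14 8) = [7, 1, 9, 3, 4, 12, 14, 10, 2, 5, 13, 0, 6, 11, 8]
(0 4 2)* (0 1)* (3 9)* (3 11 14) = (0 4 2 1)(3 9 11 14) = [4, 0, 1, 9, 2, 5, 6, 7, 8, 11, 10, 14, 12, 13, 3]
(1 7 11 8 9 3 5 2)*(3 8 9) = (1 7 11 9 8 3 5 2) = [0, 7, 1, 5, 4, 2, 6, 11, 3, 8, 10, 9]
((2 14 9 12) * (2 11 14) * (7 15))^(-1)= (7 15)(9 14 11 12)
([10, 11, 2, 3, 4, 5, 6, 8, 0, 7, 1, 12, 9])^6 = (0 7 12 1)(8 9 11 10)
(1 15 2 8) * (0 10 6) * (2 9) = [10, 15, 8, 3, 4, 5, 0, 7, 1, 2, 6, 11, 12, 13, 14, 9] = (0 10 6)(1 15 9 2 8)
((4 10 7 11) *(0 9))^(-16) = (11)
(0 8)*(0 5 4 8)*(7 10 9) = (4 8 5)(7 10 9) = [0, 1, 2, 3, 8, 4, 6, 10, 5, 7, 9]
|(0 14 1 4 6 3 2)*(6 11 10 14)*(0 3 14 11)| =10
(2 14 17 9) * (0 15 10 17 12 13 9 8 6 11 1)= (0 15 10 17 8 6 11 1)(2 14 12 13 9)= [15, 0, 14, 3, 4, 5, 11, 7, 6, 2, 17, 1, 13, 9, 12, 10, 16, 8]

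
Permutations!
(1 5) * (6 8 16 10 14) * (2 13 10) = (1 5)(2 13 10 14 6 8 16) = [0, 5, 13, 3, 4, 1, 8, 7, 16, 9, 14, 11, 12, 10, 6, 15, 2]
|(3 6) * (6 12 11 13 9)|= 6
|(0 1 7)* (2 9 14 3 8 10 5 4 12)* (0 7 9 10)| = |(0 1 9 14 3 8)(2 10 5 4 12)| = 30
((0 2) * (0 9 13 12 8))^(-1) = (0 8 12 13 9 2)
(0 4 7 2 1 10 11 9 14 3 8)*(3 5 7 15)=(0 4 15 3 8)(1 10 11 9 14 5 7 2)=[4, 10, 1, 8, 15, 7, 6, 2, 0, 14, 11, 9, 12, 13, 5, 3]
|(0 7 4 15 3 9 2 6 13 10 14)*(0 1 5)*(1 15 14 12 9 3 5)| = 6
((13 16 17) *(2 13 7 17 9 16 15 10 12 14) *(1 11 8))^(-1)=((1 11 8)(2 13 15 10 12 14)(7 17)(9 16))^(-1)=(1 8 11)(2 14 12 10 15 13)(7 17)(9 16)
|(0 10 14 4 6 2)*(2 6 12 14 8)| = 12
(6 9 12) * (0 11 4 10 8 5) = (0 11 4 10 8 5)(6 9 12) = [11, 1, 2, 3, 10, 0, 9, 7, 5, 12, 8, 4, 6]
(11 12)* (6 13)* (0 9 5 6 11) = (0 9 5 6 13 11 12) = [9, 1, 2, 3, 4, 6, 13, 7, 8, 5, 10, 12, 0, 11]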